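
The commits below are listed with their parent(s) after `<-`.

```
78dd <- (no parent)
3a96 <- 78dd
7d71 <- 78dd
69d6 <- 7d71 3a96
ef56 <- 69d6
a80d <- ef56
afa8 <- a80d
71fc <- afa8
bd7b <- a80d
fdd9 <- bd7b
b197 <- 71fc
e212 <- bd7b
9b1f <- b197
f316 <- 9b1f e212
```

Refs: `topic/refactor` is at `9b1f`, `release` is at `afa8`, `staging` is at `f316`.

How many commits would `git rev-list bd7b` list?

7

Walking parent pointers from bd7b: reachable set = {3a96, 69d6, 78dd, 7d71, a80d, bd7b, ef56}.
That is 7 commits.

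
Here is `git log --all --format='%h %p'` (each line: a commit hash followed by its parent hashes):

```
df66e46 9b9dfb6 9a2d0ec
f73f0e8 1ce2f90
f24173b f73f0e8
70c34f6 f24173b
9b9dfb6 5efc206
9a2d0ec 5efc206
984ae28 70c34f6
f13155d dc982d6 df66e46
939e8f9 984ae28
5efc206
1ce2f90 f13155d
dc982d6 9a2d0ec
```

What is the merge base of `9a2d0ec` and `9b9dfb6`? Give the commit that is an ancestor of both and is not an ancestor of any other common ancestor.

5efc206

Ancestors of 9a2d0ec: {5efc206, 9a2d0ec}.
Ancestors of 9b9dfb6: {5efc206, 9b9dfb6}.
Common ancestors: {5efc206}.
The only common ancestor is 5efc206, so it is the merge base.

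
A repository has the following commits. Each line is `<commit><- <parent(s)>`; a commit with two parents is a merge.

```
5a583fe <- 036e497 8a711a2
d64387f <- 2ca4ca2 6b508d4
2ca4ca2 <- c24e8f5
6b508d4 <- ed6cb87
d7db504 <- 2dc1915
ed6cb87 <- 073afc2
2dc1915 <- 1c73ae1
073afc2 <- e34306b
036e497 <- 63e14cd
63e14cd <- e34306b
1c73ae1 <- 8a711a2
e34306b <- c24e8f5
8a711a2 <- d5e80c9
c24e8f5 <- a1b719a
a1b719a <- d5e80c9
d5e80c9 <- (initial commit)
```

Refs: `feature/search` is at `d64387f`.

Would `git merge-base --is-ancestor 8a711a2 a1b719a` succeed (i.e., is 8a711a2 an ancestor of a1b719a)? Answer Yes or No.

No

Ancestors of a1b719a: {a1b719a, d5e80c9}.
8a711a2 is not in that set, so it is not an ancestor of a1b719a.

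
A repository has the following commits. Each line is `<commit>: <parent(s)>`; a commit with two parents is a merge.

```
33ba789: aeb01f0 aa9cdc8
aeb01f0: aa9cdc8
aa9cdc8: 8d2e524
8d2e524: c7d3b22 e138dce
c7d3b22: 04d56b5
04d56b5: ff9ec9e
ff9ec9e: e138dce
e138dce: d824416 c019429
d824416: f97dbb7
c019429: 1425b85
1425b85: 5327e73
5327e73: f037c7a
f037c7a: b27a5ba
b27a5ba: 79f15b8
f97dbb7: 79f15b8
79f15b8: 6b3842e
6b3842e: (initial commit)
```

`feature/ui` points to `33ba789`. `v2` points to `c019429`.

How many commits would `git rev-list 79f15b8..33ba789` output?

Reachable from 33ba789: {04d56b5, 1425b85, 33ba789, 5327e73, 6b3842e, 79f15b8, 8d2e524, aa9cdc8, aeb01f0, b27a5ba, c019429, c7d3b22, d824416, e138dce, f037c7a, f97dbb7, ff9ec9e}.
Reachable from 79f15b8: {6b3842e, 79f15b8}.
In 33ba789's history but not 79f15b8's: {04d56b5, 1425b85, 33ba789, 5327e73, 8d2e524, aa9cdc8, aeb01f0, b27a5ba, c019429, c7d3b22, d824416, e138dce, f037c7a, f97dbb7, ff9ec9e} — 15 commits.

15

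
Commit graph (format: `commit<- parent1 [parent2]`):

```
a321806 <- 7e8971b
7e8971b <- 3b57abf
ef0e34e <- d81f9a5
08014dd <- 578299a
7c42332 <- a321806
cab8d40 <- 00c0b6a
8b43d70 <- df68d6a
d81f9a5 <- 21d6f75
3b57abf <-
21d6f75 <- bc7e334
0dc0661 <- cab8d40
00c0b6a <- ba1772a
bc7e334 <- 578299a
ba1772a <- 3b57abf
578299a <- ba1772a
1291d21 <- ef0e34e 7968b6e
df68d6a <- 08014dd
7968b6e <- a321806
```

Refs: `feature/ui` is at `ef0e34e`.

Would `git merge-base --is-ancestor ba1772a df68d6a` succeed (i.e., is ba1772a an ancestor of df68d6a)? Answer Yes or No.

Yes

Ancestors of df68d6a (commits reachable by following parents): {08014dd, 3b57abf, 578299a, ba1772a, df68d6a}.
ba1772a is in that set, so it is an ancestor of df68d6a.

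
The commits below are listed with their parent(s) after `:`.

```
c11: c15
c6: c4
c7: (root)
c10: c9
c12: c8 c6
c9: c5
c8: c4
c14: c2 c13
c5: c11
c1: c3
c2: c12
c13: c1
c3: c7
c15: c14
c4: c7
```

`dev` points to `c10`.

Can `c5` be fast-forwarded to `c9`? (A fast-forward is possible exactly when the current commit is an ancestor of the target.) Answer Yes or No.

Yes

A fast-forward from c5 to c9 is possible iff c5 is an ancestor of c9.
Ancestors of c9: {c1, c11, c12, c13, c14, c15, c2, c3, c4, c5, c6, c7, c8, c9}.
c5 is among them, so fast-forward is possible.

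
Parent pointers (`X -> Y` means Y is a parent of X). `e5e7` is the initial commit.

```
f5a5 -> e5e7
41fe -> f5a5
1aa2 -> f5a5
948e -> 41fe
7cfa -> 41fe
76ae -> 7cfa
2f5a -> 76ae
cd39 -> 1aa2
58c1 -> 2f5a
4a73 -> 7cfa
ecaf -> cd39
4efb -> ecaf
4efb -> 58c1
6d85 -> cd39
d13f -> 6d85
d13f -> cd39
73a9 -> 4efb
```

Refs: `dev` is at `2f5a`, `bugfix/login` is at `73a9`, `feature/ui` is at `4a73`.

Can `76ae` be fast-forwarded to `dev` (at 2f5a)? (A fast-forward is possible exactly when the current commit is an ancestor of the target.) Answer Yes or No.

A fast-forward from 76ae to 2f5a is possible iff 76ae is an ancestor of 2f5a.
Ancestors of 2f5a: {2f5a, 41fe, 76ae, 7cfa, e5e7, f5a5}.
76ae is among them, so fast-forward is possible.

Yes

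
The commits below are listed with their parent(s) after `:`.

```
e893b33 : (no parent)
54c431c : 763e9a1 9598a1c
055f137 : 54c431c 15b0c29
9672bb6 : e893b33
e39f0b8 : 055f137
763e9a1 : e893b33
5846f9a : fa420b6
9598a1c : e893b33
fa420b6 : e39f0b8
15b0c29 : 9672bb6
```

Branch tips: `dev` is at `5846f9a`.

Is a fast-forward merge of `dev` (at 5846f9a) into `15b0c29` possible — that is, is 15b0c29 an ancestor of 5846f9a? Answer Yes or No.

Yes

A fast-forward from 15b0c29 to 5846f9a is possible iff 15b0c29 is an ancestor of 5846f9a.
Ancestors of 5846f9a: {055f137, 15b0c29, 54c431c, 5846f9a, 763e9a1, 9598a1c, 9672bb6, e39f0b8, e893b33, fa420b6}.
15b0c29 is among them, so fast-forward is possible.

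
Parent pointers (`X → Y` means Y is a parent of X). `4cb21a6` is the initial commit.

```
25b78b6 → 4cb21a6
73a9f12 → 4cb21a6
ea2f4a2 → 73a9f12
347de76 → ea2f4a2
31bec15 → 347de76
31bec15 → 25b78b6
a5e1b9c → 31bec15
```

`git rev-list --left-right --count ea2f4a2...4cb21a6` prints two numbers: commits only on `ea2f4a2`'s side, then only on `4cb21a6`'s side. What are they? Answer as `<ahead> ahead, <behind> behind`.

Reachable from ea2f4a2: {4cb21a6, 73a9f12, ea2f4a2}.
Reachable from 4cb21a6: {4cb21a6}.
Only in ea2f4a2's history (ahead): {73a9f12, ea2f4a2} — 2.
Only in 4cb21a6's history (behind): {} — 0.

2 ahead, 0 behind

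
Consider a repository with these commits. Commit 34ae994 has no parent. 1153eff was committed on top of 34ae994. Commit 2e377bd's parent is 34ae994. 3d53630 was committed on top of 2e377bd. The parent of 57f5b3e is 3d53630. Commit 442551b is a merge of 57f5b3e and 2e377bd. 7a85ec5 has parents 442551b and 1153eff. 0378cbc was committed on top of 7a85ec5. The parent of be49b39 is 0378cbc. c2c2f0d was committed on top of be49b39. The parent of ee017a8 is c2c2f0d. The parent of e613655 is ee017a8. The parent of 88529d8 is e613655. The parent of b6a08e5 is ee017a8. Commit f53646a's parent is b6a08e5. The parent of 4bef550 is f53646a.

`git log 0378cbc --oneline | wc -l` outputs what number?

8

Walking parent pointers from 0378cbc: reachable set = {0378cbc, 1153eff, 2e377bd, 34ae994, 3d53630, 442551b, 57f5b3e, 7a85ec5}.
That is 8 commits.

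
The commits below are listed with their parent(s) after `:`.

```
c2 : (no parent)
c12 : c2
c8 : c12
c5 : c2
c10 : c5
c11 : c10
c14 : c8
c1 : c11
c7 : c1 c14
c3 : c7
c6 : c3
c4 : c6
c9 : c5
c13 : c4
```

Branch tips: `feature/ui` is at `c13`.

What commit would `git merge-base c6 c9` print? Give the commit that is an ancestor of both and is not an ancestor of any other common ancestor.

Ancestors of c6: {c1, c10, c11, c12, c14, c2, c3, c5, c6, c7, c8}.
Ancestors of c9: {c2, c5, c9}.
Common ancestors: {c2, c5}.
Among these, c5 is not an ancestor of any other common ancestor — it is the merge base.

c5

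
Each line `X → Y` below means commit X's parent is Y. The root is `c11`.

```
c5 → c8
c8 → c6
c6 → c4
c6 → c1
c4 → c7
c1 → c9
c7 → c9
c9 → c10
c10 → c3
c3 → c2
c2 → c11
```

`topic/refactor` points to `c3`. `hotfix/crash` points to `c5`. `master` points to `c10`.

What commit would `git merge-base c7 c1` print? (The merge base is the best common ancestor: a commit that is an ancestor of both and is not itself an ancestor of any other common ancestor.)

Ancestors of c7: {c10, c11, c2, c3, c7, c9}.
Ancestors of c1: {c1, c10, c11, c2, c3, c9}.
Common ancestors: {c10, c11, c2, c3, c9}.
Among these, c9 is not an ancestor of any other common ancestor — it is the merge base.

c9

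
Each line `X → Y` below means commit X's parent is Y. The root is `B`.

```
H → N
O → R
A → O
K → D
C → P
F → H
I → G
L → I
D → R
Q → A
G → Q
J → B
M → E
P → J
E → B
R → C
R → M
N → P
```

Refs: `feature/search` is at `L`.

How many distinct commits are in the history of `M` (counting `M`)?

Walking parent pointers from M: reachable set = {B, E, M}.
That is 3 commits.

3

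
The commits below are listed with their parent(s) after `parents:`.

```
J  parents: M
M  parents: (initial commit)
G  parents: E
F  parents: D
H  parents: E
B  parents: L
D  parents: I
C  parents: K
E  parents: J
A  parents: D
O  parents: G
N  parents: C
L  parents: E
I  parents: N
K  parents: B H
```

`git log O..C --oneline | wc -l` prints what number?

5

Reachable from C: {B, C, E, H, J, K, L, M}.
Reachable from O: {E, G, J, M, O}.
In C's history but not O's: {B, C, H, K, L} — 5 commits.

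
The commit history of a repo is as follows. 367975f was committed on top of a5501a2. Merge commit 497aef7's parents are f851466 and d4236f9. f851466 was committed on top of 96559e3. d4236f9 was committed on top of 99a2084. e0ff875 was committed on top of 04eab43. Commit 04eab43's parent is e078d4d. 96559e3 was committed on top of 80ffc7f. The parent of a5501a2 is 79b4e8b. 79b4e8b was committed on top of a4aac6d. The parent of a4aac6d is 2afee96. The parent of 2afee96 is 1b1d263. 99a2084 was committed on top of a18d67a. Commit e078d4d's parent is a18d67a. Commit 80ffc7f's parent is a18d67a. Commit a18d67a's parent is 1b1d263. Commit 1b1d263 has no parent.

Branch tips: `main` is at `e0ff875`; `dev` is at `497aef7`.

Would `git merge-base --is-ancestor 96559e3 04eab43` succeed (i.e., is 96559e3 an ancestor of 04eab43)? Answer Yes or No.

No

Ancestors of 04eab43: {04eab43, 1b1d263, a18d67a, e078d4d}.
96559e3 is not in that set, so it is not an ancestor of 04eab43.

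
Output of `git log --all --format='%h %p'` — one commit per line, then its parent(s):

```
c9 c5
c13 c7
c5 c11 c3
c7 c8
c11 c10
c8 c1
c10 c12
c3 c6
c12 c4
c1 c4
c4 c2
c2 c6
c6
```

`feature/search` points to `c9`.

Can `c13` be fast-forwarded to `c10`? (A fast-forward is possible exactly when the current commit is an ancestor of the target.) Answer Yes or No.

A fast-forward from c13 to c10 is possible iff c13 is an ancestor of c10.
Ancestors of c10: {c10, c12, c2, c4, c6}.
c13 is not among them, so fast-forward is not possible.

No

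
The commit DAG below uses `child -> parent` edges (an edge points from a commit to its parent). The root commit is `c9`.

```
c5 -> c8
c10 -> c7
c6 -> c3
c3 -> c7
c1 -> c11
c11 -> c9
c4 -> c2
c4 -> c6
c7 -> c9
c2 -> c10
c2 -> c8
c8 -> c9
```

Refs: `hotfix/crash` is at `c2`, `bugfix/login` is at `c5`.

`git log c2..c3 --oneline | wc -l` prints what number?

1

Reachable from c3: {c3, c7, c9}.
Reachable from c2: {c10, c2, c7, c8, c9}.
In c3's history but not c2's: {c3} — 1 commit.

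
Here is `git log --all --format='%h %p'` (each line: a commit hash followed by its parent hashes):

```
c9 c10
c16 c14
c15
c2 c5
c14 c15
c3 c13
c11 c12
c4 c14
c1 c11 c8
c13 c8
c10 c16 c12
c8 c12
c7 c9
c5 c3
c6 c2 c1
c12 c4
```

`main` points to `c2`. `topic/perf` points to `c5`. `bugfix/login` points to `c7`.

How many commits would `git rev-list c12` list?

Walking parent pointers from c12: reachable set = {c12, c14, c15, c4}.
That is 4 commits.

4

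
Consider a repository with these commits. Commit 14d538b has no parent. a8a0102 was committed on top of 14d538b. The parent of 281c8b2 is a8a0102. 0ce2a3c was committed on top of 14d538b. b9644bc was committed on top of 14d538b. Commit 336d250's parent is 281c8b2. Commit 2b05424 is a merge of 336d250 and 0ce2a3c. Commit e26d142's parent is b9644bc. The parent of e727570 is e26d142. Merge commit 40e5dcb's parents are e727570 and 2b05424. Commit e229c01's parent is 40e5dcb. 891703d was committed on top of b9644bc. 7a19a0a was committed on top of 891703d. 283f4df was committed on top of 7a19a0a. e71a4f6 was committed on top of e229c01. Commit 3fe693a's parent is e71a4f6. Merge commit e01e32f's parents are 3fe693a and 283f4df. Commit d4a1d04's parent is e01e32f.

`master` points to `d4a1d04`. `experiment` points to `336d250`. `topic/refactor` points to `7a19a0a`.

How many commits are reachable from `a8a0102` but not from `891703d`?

Reachable from a8a0102: {14d538b, a8a0102}.
Reachable from 891703d: {14d538b, 891703d, b9644bc}.
In a8a0102's history but not 891703d's: {a8a0102} — 1 commit.

1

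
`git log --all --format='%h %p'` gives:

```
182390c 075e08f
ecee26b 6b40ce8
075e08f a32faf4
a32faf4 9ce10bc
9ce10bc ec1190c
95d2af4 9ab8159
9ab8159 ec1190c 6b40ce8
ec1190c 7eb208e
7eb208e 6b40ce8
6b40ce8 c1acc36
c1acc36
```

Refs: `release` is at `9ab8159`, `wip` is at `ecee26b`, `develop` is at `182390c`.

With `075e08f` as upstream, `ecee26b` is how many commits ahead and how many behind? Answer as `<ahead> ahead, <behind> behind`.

1 ahead, 5 behind

Reachable from ecee26b: {6b40ce8, c1acc36, ecee26b}.
Reachable from 075e08f: {075e08f, 6b40ce8, 7eb208e, 9ce10bc, a32faf4, c1acc36, ec1190c}.
Only in ecee26b's history (ahead): {ecee26b} — 1.
Only in 075e08f's history (behind): {075e08f, 7eb208e, 9ce10bc, a32faf4, ec1190c} — 5.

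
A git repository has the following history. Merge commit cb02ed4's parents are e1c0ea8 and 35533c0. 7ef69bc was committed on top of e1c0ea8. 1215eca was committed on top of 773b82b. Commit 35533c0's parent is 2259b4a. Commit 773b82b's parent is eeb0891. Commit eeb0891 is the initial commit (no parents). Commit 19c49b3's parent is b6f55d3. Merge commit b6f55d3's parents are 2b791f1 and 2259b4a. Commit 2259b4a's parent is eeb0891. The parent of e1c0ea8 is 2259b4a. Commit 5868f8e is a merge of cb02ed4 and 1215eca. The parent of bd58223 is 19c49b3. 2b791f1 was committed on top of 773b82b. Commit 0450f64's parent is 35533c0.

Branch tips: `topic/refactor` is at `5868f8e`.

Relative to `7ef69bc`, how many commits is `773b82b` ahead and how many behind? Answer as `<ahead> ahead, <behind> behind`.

1 ahead, 3 behind

Reachable from 773b82b: {773b82b, eeb0891}.
Reachable from 7ef69bc: {2259b4a, 7ef69bc, e1c0ea8, eeb0891}.
Only in 773b82b's history (ahead): {773b82b} — 1.
Only in 7ef69bc's history (behind): {2259b4a, 7ef69bc, e1c0ea8} — 3.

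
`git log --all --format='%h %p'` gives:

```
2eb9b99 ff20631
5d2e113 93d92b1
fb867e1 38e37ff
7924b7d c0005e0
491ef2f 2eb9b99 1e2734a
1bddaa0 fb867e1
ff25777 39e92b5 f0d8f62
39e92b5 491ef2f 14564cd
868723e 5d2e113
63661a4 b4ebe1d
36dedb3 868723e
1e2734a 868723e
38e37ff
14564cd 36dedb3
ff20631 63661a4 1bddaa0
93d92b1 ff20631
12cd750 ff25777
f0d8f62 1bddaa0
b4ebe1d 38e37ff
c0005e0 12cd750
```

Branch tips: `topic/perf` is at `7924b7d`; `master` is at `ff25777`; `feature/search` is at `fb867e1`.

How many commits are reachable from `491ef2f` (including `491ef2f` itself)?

12

Walking parent pointers from 491ef2f: reachable set = {1bddaa0, 1e2734a, 2eb9b99, 38e37ff, 491ef2f, 5d2e113, 63661a4, 868723e, 93d92b1, b4ebe1d, fb867e1, ff20631}.
That is 12 commits.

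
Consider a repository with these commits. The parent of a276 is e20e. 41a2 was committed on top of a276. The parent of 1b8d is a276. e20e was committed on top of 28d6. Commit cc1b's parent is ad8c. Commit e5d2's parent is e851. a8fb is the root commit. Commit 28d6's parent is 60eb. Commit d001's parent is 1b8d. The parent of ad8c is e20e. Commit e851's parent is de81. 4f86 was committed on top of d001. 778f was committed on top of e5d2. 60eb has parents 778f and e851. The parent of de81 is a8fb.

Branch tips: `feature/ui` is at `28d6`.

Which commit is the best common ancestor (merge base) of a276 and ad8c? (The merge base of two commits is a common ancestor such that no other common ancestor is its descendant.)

Ancestors of a276: {28d6, 60eb, 778f, a276, a8fb, de81, e20e, e5d2, e851}.
Ancestors of ad8c: {28d6, 60eb, 778f, a8fb, ad8c, de81, e20e, e5d2, e851}.
Common ancestors: {28d6, 60eb, 778f, a8fb, de81, e20e, e5d2, e851}.
Among these, e20e is not an ancestor of any other common ancestor — it is the merge base.

e20e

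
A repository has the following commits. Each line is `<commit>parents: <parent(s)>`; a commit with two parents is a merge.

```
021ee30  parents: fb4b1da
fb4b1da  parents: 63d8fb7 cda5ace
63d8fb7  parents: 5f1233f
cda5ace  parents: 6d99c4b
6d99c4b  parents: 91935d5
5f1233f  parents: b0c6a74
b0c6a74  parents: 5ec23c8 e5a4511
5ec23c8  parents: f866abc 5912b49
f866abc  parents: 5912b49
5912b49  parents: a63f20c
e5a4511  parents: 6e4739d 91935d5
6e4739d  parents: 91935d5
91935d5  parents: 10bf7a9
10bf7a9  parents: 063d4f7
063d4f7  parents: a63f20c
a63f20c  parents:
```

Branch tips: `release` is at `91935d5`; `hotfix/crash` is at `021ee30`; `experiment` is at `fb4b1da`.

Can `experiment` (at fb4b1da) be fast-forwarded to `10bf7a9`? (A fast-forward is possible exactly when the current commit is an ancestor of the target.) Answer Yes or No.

A fast-forward from fb4b1da to 10bf7a9 is possible iff fb4b1da is an ancestor of 10bf7a9.
Ancestors of 10bf7a9: {063d4f7, 10bf7a9, a63f20c}.
fb4b1da is not among them, so fast-forward is not possible.

No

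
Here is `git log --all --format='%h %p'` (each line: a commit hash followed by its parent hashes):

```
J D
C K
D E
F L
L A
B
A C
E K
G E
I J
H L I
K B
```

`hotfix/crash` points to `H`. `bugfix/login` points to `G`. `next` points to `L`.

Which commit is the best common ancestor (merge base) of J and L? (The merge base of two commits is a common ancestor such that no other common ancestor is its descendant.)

K

Ancestors of J: {B, D, E, J, K}.
Ancestors of L: {A, B, C, K, L}.
Common ancestors: {B, K}.
Among these, K is not an ancestor of any other common ancestor — it is the merge base.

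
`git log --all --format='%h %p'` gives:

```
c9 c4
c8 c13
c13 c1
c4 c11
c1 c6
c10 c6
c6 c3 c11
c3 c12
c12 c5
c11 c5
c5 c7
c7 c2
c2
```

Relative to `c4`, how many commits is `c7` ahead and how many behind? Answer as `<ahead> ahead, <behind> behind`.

0 ahead, 3 behind

Reachable from c7: {c2, c7}.
Reachable from c4: {c11, c2, c4, c5, c7}.
Only in c7's history (ahead): {} — 0.
Only in c4's history (behind): {c11, c4, c5} — 3.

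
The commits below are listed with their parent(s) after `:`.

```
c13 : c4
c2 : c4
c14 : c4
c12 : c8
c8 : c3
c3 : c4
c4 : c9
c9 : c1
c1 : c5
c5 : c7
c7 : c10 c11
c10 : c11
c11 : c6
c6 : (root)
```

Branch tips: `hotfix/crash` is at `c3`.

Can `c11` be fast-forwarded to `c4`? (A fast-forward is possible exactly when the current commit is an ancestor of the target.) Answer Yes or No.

A fast-forward from c11 to c4 is possible iff c11 is an ancestor of c4.
Ancestors of c4: {c1, c10, c11, c4, c5, c6, c7, c9}.
c11 is among them, so fast-forward is possible.

Yes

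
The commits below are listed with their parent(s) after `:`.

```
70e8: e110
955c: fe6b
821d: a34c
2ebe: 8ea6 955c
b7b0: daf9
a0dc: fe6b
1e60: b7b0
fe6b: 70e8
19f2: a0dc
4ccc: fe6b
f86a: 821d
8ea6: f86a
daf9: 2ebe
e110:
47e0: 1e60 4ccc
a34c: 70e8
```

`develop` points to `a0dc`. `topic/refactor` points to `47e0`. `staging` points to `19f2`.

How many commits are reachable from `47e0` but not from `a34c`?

11

Reachable from 47e0: {1e60, 2ebe, 47e0, 4ccc, 70e8, 821d, 8ea6, 955c, a34c, b7b0, daf9, e110, f86a, fe6b}.
Reachable from a34c: {70e8, a34c, e110}.
In 47e0's history but not a34c's: {1e60, 2ebe, 47e0, 4ccc, 821d, 8ea6, 955c, b7b0, daf9, f86a, fe6b} — 11 commits.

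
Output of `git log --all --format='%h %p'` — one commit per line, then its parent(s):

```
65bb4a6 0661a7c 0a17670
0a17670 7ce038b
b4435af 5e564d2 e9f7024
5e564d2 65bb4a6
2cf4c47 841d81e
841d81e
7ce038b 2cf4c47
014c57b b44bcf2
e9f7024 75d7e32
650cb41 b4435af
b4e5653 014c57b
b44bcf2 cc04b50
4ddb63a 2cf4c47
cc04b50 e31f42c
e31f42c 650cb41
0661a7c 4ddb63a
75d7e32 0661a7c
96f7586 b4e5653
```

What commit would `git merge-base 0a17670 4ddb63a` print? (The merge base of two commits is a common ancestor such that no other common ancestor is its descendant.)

Ancestors of 0a17670: {0a17670, 2cf4c47, 7ce038b, 841d81e}.
Ancestors of 4ddb63a: {2cf4c47, 4ddb63a, 841d81e}.
Common ancestors: {2cf4c47, 841d81e}.
Among these, 2cf4c47 is not an ancestor of any other common ancestor — it is the merge base.

2cf4c47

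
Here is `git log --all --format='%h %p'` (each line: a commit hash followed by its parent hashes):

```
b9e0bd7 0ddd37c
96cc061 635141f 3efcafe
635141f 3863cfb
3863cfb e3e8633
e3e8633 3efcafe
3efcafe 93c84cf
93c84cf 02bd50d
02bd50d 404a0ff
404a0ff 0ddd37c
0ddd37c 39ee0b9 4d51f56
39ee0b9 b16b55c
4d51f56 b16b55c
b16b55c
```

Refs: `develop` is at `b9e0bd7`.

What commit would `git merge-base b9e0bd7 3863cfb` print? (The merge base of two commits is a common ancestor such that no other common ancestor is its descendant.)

0ddd37c

Ancestors of b9e0bd7: {0ddd37c, 39ee0b9, 4d51f56, b16b55c, b9e0bd7}.
Ancestors of 3863cfb: {02bd50d, 0ddd37c, 3863cfb, 39ee0b9, 3efcafe, 404a0ff, 4d51f56, 93c84cf, b16b55c, e3e8633}.
Common ancestors: {0ddd37c, 39ee0b9, 4d51f56, b16b55c}.
Among these, 0ddd37c is not an ancestor of any other common ancestor — it is the merge base.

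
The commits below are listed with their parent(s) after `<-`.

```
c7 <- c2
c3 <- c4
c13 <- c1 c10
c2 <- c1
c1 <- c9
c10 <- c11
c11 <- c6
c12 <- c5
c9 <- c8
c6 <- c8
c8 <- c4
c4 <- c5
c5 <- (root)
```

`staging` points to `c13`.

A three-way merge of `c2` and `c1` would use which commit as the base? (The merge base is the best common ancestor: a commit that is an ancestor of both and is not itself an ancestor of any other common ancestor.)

c1

Ancestors of c2: {c1, c2, c4, c5, c8, c9}.
Ancestors of c1: {c1, c4, c5, c8, c9}.
Common ancestors: {c1, c4, c5, c8, c9}.
Among these, c1 is not an ancestor of any other common ancestor — it is the merge base.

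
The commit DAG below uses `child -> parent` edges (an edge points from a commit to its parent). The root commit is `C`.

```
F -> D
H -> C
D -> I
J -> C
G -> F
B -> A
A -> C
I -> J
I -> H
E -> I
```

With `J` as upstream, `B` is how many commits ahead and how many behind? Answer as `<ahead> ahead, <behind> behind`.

2 ahead, 1 behind

Reachable from B: {A, B, C}.
Reachable from J: {C, J}.
Only in B's history (ahead): {A, B} — 2.
Only in J's history (behind): {J} — 1.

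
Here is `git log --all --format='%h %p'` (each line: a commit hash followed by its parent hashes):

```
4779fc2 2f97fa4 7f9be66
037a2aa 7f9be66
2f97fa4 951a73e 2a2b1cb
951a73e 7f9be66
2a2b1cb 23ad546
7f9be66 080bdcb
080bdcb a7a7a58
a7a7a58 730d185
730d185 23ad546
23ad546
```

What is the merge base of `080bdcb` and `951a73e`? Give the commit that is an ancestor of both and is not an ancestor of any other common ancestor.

Ancestors of 080bdcb: {080bdcb, 23ad546, 730d185, a7a7a58}.
Ancestors of 951a73e: {080bdcb, 23ad546, 730d185, 7f9be66, 951a73e, a7a7a58}.
Common ancestors: {080bdcb, 23ad546, 730d185, a7a7a58}.
Among these, 080bdcb is not an ancestor of any other common ancestor — it is the merge base.

080bdcb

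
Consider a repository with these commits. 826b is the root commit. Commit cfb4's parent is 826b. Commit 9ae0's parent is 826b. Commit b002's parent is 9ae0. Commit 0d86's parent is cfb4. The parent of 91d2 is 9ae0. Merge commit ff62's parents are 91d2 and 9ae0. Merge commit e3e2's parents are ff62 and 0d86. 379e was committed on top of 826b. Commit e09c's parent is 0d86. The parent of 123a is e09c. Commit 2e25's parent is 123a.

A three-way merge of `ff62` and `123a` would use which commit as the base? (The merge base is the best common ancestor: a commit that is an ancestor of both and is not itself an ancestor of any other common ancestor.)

826b

Ancestors of ff62: {826b, 91d2, 9ae0, ff62}.
Ancestors of 123a: {0d86, 123a, 826b, cfb4, e09c}.
Common ancestors: {826b}.
The only common ancestor is 826b, so it is the merge base.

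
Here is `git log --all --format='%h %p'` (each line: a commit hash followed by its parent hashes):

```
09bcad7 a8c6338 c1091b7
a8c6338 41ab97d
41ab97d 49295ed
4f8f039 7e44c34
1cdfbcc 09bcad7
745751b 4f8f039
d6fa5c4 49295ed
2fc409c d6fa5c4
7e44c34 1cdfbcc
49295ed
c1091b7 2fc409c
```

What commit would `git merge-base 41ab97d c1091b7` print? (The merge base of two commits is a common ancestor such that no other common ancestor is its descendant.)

Ancestors of 41ab97d: {41ab97d, 49295ed}.
Ancestors of c1091b7: {2fc409c, 49295ed, c1091b7, d6fa5c4}.
Common ancestors: {49295ed}.
The only common ancestor is 49295ed, so it is the merge base.

49295ed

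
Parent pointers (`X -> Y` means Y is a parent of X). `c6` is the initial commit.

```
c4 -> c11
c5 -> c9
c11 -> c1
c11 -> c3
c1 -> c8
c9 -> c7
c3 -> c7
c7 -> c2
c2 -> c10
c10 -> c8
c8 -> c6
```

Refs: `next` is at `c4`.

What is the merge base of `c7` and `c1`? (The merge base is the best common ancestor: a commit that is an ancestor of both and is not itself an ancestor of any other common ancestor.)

c8

Ancestors of c7: {c10, c2, c6, c7, c8}.
Ancestors of c1: {c1, c6, c8}.
Common ancestors: {c6, c8}.
Among these, c8 is not an ancestor of any other common ancestor — it is the merge base.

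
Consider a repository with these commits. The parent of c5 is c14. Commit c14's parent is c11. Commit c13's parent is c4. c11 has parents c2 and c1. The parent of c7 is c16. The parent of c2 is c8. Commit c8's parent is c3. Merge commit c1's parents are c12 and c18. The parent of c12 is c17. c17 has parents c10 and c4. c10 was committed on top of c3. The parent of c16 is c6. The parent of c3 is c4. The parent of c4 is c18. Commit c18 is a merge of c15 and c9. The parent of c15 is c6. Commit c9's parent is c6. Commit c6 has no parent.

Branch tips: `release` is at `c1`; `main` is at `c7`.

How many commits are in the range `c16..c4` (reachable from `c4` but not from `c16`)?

4

Reachable from c4: {c15, c18, c4, c6, c9}.
Reachable from c16: {c16, c6}.
In c4's history but not c16's: {c15, c18, c4, c9} — 4 commits.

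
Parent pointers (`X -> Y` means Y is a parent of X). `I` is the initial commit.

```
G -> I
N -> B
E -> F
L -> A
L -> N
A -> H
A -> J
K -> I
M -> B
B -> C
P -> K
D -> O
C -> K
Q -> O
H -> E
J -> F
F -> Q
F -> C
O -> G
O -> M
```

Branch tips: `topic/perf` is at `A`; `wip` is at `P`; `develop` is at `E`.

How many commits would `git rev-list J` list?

Walking parent pointers from J: reachable set = {B, C, F, G, I, J, K, M, O, Q}.
That is 10 commits.

10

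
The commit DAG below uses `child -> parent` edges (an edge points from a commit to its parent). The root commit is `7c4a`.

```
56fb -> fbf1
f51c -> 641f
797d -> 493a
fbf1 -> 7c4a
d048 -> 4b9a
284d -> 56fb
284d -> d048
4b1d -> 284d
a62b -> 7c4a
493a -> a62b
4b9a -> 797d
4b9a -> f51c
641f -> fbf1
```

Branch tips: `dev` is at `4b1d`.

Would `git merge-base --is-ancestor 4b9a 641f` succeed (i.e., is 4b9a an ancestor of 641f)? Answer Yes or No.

No

Ancestors of 641f: {641f, 7c4a, fbf1}.
4b9a is not in that set, so it is not an ancestor of 641f.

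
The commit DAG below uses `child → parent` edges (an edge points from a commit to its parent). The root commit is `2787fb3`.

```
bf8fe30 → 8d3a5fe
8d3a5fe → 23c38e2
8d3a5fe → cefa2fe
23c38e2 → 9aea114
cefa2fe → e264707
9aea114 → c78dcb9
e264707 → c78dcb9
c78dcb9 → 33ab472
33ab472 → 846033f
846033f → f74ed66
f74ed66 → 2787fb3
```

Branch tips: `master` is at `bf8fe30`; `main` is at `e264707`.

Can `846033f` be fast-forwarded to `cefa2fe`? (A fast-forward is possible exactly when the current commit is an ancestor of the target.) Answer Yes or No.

Yes

A fast-forward from 846033f to cefa2fe is possible iff 846033f is an ancestor of cefa2fe.
Ancestors of cefa2fe: {2787fb3, 33ab472, 846033f, c78dcb9, cefa2fe, e264707, f74ed66}.
846033f is among them, so fast-forward is possible.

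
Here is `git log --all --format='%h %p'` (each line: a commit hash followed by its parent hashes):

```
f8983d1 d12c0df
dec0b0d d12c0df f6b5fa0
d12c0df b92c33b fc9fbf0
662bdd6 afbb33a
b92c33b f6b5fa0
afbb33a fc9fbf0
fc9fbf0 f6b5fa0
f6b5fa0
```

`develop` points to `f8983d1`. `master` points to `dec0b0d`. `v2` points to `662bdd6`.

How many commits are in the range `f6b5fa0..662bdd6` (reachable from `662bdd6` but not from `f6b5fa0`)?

3

Reachable from 662bdd6: {662bdd6, afbb33a, f6b5fa0, fc9fbf0}.
Reachable from f6b5fa0: {f6b5fa0}.
In 662bdd6's history but not f6b5fa0's: {662bdd6, afbb33a, fc9fbf0} — 3 commits.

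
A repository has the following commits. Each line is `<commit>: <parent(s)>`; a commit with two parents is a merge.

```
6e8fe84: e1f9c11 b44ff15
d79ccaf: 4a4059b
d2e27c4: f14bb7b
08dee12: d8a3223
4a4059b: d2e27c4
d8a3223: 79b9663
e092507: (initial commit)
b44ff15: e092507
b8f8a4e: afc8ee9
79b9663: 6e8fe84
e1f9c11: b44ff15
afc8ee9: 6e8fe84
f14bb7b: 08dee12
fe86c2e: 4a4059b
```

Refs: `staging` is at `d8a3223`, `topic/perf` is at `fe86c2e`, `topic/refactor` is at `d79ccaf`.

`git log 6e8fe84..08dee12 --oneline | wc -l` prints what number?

Reachable from 08dee12: {08dee12, 6e8fe84, 79b9663, b44ff15, d8a3223, e092507, e1f9c11}.
Reachable from 6e8fe84: {6e8fe84, b44ff15, e092507, e1f9c11}.
In 08dee12's history but not 6e8fe84's: {08dee12, 79b9663, d8a3223} — 3 commits.

3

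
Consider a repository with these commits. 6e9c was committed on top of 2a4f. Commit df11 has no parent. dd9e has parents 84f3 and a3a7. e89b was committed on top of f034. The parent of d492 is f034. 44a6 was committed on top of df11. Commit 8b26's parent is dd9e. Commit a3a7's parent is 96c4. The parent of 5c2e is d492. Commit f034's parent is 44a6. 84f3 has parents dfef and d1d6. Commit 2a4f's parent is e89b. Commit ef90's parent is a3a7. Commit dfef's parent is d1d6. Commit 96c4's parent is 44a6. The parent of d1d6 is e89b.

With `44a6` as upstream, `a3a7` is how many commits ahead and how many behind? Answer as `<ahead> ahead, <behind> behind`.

Reachable from a3a7: {44a6, 96c4, a3a7, df11}.
Reachable from 44a6: {44a6, df11}.
Only in a3a7's history (ahead): {96c4, a3a7} — 2.
Only in 44a6's history (behind): {} — 0.

2 ahead, 0 behind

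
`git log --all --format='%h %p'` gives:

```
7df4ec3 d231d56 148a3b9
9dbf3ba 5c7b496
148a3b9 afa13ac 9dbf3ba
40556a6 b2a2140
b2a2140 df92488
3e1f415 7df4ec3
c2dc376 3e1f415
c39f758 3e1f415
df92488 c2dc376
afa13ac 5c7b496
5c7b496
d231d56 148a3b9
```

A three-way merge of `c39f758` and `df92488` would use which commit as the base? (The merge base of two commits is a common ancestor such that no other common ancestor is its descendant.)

3e1f415

Ancestors of c39f758: {148a3b9, 3e1f415, 5c7b496, 7df4ec3, 9dbf3ba, afa13ac, c39f758, d231d56}.
Ancestors of df92488: {148a3b9, 3e1f415, 5c7b496, 7df4ec3, 9dbf3ba, afa13ac, c2dc376, d231d56, df92488}.
Common ancestors: {148a3b9, 3e1f415, 5c7b496, 7df4ec3, 9dbf3ba, afa13ac, d231d56}.
Among these, 3e1f415 is not an ancestor of any other common ancestor — it is the merge base.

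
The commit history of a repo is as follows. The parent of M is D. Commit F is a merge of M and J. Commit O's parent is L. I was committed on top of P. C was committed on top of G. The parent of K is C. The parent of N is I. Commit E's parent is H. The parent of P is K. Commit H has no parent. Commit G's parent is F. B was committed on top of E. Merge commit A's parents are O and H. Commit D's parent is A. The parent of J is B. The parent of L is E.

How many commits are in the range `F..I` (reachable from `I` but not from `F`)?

5

Reachable from I: {A, B, C, D, E, F, G, H, I, J, K, L, M, O, P}.
Reachable from F: {A, B, D, E, F, H, J, L, M, O}.
In I's history but not F's: {C, G, I, K, P} — 5 commits.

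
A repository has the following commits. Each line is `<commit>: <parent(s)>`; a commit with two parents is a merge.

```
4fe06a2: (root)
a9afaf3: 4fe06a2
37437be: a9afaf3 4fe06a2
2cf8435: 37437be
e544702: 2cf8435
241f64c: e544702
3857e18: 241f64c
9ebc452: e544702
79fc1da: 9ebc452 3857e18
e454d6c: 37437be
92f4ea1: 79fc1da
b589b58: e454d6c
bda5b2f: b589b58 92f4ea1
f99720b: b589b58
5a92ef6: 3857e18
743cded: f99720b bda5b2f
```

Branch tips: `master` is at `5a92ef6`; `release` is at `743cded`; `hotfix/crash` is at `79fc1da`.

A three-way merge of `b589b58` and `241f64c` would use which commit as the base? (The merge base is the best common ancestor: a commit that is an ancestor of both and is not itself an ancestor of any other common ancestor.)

Ancestors of b589b58: {37437be, 4fe06a2, a9afaf3, b589b58, e454d6c}.
Ancestors of 241f64c: {241f64c, 2cf8435, 37437be, 4fe06a2, a9afaf3, e544702}.
Common ancestors: {37437be, 4fe06a2, a9afaf3}.
Among these, 37437be is not an ancestor of any other common ancestor — it is the merge base.

37437be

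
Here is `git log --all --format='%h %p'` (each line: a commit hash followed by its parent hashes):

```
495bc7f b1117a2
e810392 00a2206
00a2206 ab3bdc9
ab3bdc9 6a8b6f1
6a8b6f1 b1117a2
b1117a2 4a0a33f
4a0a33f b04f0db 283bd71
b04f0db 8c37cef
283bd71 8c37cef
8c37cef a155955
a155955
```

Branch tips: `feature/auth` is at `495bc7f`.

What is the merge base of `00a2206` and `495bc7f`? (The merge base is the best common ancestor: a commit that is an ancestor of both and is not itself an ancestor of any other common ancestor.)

b1117a2

Ancestors of 00a2206: {00a2206, 283bd71, 4a0a33f, 6a8b6f1, 8c37cef, a155955, ab3bdc9, b04f0db, b1117a2}.
Ancestors of 495bc7f: {283bd71, 495bc7f, 4a0a33f, 8c37cef, a155955, b04f0db, b1117a2}.
Common ancestors: {283bd71, 4a0a33f, 8c37cef, a155955, b04f0db, b1117a2}.
Among these, b1117a2 is not an ancestor of any other common ancestor — it is the merge base.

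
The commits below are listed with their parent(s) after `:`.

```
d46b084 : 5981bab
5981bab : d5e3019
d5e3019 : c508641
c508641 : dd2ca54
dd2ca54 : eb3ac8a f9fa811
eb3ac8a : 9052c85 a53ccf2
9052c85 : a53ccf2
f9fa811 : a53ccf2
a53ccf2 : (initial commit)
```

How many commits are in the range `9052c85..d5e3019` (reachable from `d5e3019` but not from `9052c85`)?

Reachable from d5e3019: {9052c85, a53ccf2, c508641, d5e3019, dd2ca54, eb3ac8a, f9fa811}.
Reachable from 9052c85: {9052c85, a53ccf2}.
In d5e3019's history but not 9052c85's: {c508641, d5e3019, dd2ca54, eb3ac8a, f9fa811} — 5 commits.

5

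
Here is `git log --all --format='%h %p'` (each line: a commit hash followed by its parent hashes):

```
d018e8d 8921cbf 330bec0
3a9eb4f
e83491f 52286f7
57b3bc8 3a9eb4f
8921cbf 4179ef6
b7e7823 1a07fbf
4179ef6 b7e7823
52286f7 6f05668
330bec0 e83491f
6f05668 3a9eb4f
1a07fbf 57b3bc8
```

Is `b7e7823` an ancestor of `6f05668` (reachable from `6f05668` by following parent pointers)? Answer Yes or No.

Ancestors of 6f05668: {3a9eb4f, 6f05668}.
b7e7823 is not in that set, so it is not an ancestor of 6f05668.

No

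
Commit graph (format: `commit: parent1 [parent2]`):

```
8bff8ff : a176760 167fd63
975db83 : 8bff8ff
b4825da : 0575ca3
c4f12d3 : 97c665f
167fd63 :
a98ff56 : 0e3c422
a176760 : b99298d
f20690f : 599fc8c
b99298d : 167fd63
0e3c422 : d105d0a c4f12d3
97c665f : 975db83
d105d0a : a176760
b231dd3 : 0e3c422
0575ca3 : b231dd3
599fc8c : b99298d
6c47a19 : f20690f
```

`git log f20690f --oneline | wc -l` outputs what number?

4

Walking parent pointers from f20690f: reachable set = {167fd63, 599fc8c, b99298d, f20690f}.
That is 4 commits.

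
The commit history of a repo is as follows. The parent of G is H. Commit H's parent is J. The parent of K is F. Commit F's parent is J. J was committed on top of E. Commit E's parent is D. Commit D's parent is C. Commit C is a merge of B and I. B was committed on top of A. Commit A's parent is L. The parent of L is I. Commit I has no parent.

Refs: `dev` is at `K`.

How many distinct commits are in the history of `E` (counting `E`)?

7

Walking parent pointers from E: reachable set = {A, B, C, D, E, I, L}.
That is 7 commits.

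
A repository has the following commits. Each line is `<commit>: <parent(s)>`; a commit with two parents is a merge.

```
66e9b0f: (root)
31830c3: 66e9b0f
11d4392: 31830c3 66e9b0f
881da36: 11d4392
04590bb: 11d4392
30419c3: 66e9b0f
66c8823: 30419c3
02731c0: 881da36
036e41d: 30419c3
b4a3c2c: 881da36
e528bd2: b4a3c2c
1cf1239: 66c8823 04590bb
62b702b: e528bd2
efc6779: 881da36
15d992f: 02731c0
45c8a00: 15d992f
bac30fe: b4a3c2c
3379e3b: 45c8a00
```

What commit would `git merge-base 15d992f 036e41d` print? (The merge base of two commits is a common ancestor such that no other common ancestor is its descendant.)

66e9b0f

Ancestors of 15d992f: {02731c0, 11d4392, 15d992f, 31830c3, 66e9b0f, 881da36}.
Ancestors of 036e41d: {036e41d, 30419c3, 66e9b0f}.
Common ancestors: {66e9b0f}.
The only common ancestor is 66e9b0f, so it is the merge base.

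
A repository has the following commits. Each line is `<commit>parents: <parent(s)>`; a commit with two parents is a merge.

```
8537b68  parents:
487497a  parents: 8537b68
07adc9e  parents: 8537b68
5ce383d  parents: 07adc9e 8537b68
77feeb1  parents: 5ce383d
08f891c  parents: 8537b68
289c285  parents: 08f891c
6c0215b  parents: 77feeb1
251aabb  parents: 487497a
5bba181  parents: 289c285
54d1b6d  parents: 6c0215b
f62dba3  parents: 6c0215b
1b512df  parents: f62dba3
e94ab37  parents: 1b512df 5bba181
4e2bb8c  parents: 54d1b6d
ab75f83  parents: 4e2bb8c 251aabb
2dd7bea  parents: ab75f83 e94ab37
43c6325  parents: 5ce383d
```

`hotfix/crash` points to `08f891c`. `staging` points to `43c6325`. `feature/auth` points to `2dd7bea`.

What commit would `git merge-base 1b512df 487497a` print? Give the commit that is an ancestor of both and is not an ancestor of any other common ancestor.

8537b68

Ancestors of 1b512df: {07adc9e, 1b512df, 5ce383d, 6c0215b, 77feeb1, 8537b68, f62dba3}.
Ancestors of 487497a: {487497a, 8537b68}.
Common ancestors: {8537b68}.
The only common ancestor is 8537b68, so it is the merge base.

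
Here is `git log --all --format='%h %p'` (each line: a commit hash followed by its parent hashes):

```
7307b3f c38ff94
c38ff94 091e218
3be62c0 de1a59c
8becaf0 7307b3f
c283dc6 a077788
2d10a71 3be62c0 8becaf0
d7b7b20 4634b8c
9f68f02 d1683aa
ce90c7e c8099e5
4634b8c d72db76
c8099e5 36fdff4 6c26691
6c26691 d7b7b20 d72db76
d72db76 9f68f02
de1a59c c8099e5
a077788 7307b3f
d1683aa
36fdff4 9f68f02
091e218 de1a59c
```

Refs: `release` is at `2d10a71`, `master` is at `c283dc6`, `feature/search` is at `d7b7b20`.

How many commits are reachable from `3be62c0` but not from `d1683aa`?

9

Reachable from 3be62c0: {36fdff4, 3be62c0, 4634b8c, 6c26691, 9f68f02, c8099e5, d1683aa, d72db76, d7b7b20, de1a59c}.
Reachable from d1683aa: {d1683aa}.
In 3be62c0's history but not d1683aa's: {36fdff4, 3be62c0, 4634b8c, 6c26691, 9f68f02, c8099e5, d72db76, d7b7b20, de1a59c} — 9 commits.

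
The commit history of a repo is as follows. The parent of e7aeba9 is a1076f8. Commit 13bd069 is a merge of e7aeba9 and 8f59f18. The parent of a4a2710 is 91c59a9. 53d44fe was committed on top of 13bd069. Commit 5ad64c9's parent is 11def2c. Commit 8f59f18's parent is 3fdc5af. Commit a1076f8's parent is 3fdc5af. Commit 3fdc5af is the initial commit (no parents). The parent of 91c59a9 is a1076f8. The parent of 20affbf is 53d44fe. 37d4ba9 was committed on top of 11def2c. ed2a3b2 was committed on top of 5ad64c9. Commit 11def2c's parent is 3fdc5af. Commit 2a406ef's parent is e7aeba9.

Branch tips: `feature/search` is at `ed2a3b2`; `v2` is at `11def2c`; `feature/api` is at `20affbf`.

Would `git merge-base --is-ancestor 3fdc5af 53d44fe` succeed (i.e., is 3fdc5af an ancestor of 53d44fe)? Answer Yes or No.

Ancestors of 53d44fe (commits reachable by following parents): {13bd069, 3fdc5af, 53d44fe, 8f59f18, a1076f8, e7aeba9}.
3fdc5af is in that set, so it is an ancestor of 53d44fe.

Yes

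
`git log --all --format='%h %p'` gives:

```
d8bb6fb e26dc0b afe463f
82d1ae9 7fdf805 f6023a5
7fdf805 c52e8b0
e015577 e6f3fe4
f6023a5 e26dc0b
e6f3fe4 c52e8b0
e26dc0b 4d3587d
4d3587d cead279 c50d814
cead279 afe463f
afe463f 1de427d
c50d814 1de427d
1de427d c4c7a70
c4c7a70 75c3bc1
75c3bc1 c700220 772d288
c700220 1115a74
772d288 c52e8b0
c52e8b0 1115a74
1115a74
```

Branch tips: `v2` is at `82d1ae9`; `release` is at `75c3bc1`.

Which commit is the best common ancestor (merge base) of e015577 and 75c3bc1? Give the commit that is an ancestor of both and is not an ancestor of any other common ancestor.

c52e8b0

Ancestors of e015577: {1115a74, c52e8b0, e015577, e6f3fe4}.
Ancestors of 75c3bc1: {1115a74, 75c3bc1, 772d288, c52e8b0, c700220}.
Common ancestors: {1115a74, c52e8b0}.
Among these, c52e8b0 is not an ancestor of any other common ancestor — it is the merge base.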